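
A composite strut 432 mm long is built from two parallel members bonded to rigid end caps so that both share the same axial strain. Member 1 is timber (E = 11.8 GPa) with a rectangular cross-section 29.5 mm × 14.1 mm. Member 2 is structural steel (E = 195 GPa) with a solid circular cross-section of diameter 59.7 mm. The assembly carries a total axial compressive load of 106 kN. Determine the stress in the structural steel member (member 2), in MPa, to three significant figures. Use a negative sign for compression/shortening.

A_1 = 415.9 mm².
A_2 = 2799 mm².
Equal strain + equilibrium ⇒ each member carries load in proportion to AE: A₁E₁ = 4908000 N, A₂E₂ = 545800000 N, ΣAE = 550800000 N.
σ₂ = P·E₂/ΣAE = -106000·195000/550800000 = -37.53 MPa.

-37.5 MPa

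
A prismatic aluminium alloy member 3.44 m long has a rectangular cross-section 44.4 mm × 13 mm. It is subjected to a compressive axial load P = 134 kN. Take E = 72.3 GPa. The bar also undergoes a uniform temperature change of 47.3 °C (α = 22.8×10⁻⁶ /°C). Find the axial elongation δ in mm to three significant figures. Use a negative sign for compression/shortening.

-7.34 mm

A = 577.2 mm².
δ_mech = NL/(AE) = -134000·3440/(577.2·72300) = -11.05 mm.
δ_thermal = αLΔT = 22.8e-6·3440·47.3 = 3.71 mm.
δ = δ_mech + δ_thermal = -7.336 mm.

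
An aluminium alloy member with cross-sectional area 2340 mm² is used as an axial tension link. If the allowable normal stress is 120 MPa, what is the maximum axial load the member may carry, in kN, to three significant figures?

P_max = σ_allow · A = 120 · 2340 = 280800 N = 280.8 kN.

281 kN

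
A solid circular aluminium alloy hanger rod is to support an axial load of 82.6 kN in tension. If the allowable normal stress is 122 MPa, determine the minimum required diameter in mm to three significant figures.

29.4 mm

Required area A ≥ P/σ_allow = 82600/122 = 677 mm².
For a solid circular section, d ≥ √(4A/π) = 29.36 mm.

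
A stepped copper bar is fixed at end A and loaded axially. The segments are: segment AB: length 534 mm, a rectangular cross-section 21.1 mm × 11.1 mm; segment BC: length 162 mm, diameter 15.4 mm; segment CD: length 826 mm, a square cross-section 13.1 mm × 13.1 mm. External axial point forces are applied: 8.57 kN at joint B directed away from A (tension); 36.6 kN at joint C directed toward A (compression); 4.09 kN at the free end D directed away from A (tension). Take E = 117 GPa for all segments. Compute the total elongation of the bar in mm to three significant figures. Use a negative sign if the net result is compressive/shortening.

-0.540 mm

Internal axial forces (sectioning from the free end, tension +): N_CD = 4.09 kN, N_BC = -32.51 kN, N_AB = -23.94 kN.
A_AB = 234.2 mm².
A_BC = 186.3 mm².
A_CD = 171.6 mm².
δ_AB = -23940·534/(234.2·117000) = -0.4665 mm
δ_BC = -32510·162/(186.3·117000) = -0.2417 mm
δ_CD = 4090·826/(171.6·117000) = 0.1683 mm
δ = Σδ_i = -0.5399 mm.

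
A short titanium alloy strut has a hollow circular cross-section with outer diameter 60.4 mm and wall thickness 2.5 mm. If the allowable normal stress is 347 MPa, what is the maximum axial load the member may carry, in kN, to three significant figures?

A = 454.7 mm².
P_max = σ_allow · A = 347 · 454.7 = 157800 N = 157.8 kN.

158 kN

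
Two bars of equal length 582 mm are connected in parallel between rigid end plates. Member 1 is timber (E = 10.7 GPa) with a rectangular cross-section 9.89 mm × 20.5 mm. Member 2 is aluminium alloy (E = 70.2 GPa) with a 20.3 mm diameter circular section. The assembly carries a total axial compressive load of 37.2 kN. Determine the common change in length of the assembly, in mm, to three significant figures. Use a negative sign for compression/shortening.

-0.870 mm

A_1 = 202.7 mm².
A_2 = 323.7 mm².
Equal strain + equilibrium ⇒ each member carries load in proportion to AE: A₁E₁ = 2169000 N, A₂E₂ = 22720000 N, ΣAE = 24890000 N.
δ = PL/ΣAE = -37200·582/24890000 = -0.8698 mm.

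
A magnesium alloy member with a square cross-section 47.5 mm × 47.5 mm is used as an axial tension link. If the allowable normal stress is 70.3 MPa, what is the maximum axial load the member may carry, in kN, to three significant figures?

159 kN

A = 2256 mm².
P_max = σ_allow · A = 70.3 · 2256 = 158600 N = 158.6 kN.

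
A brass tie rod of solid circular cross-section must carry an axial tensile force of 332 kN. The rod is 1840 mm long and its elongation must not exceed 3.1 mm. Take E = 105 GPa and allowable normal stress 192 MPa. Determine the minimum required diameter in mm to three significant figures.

Required area A ≥ P/σ_allow = 332000/192 = 1729 mm².
For a solid circular section, d ≥ √(4A/π) = 46.92 mm.
Elongation limit: A ≥ PL/(Eδ_allow) = 332000·1840/(105000·3.1) = 1877 mm² ⇒ d ≥ 48.88 mm.
The elongation limit governs.

48.9 mm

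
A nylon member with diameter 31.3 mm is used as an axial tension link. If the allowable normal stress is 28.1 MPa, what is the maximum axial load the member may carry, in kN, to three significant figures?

21.6 kN

A = 769.4 mm².
P_max = σ_allow · A = 28.1 · 769.4 = 21620 N = 21.62 kN.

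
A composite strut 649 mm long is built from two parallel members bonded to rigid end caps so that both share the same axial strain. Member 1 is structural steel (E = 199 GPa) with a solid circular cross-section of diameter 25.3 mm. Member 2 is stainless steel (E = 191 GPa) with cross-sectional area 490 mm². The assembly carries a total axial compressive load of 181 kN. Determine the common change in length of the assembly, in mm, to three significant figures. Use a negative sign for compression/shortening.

-0.607 mm

A_1 = 502.7 mm².
Equal strain + equilibrium ⇒ each member carries load in proportion to AE: A₁E₁ = 100000000 N, A₂E₂ = 93590000 N, ΣAE = 193600000 N.
δ = PL/ΣAE = -181000·649/193600000 = -0.6067 mm.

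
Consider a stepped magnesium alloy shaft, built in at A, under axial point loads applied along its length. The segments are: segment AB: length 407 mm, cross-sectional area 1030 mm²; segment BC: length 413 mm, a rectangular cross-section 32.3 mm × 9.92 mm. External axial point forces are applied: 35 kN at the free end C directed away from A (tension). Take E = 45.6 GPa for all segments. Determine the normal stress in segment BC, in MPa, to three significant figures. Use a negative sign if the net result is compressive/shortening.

Internal axial forces (sectioning from the free end, tension +): N_BC = 35 kN, N_AB = 35 kN.
A_BC = 320.4 mm².
σ_BC = N_BC/A_BC = 35000/320.4 = 109.2 MPa.

109 MPa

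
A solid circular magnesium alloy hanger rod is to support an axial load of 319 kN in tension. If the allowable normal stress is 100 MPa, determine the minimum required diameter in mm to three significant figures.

63.7 mm

Required area A ≥ P/σ_allow = 319000/100 = 3190 mm².
For a solid circular section, d ≥ √(4A/π) = 63.73 mm.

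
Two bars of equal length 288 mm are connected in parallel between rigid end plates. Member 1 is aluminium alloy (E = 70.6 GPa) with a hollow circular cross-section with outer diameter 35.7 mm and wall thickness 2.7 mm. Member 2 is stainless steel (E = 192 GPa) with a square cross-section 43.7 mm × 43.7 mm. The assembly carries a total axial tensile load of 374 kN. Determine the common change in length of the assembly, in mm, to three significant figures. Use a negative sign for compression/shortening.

0.279 mm

A_1 = 279.9 mm².
A_2 = 1910 mm².
Equal strain + equilibrium ⇒ each member carries load in proportion to AE: A₁E₁ = 19760000 N, A₂E₂ = 366700000 N, ΣAE = 386400000 N.
δ = PL/ΣAE = 374000·288/386400000 = 0.2787 mm.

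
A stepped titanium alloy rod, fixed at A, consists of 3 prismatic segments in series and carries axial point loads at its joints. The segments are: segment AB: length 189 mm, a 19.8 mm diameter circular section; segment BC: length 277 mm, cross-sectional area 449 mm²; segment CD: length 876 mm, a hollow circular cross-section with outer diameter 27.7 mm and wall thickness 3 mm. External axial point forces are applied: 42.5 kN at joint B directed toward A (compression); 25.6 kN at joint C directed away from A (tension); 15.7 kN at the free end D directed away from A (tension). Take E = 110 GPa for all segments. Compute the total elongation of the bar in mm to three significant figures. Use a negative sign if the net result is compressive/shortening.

0.762 mm

Internal axial forces (sectioning from the free end, tension +): N_CD = 15.7 kN, N_BC = 41.3 kN, N_AB = -1.2 kN.
A_AB = 307.9 mm².
A_CD = 232.8 mm².
δ_AB = -1200·189/(307.9·110000) = -0.006696 mm
δ_BC = 41300·277/(449·110000) = 0.2316 mm
δ_CD = 15700·876/(232.8·110000) = 0.5371 mm
δ = Σδ_i = 0.762 mm.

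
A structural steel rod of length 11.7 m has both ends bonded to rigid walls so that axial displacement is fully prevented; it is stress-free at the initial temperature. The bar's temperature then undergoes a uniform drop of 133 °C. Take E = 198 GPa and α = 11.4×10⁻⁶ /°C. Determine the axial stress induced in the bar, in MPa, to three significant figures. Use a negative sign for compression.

300 MPa

Free thermal expansion αLΔT = 11.4e-6 · 11700 · -133 = -17.74 mm.
The walls impose strain ε = −(-17.74)/11700 = 1.5162e-03; σ = Eε = 198000 · 1.5162e-03 = 300.2 MPa.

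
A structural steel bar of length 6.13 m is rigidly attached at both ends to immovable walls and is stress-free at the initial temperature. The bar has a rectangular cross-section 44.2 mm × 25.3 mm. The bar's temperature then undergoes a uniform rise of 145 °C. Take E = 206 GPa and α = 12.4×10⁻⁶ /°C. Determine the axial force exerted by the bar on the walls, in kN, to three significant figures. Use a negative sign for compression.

Free thermal expansion αLΔT = 12.4e-6 · 6130 · 145 = 11.02 mm.
The walls impose strain ε = −(11.02)/6130 = -1.7980e-03; σ = Eε = 206000 · -1.7980e-03 = -370.4 MPa.
Wall reaction R = σ·A = -370.4·1118 = -414200 N = -414.2 kN.

-414 kN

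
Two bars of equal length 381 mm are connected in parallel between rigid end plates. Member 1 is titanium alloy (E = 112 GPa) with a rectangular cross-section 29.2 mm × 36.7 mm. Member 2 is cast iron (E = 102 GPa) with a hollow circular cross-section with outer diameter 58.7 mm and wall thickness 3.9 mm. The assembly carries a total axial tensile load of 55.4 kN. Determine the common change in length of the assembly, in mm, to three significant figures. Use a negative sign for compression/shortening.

0.112 mm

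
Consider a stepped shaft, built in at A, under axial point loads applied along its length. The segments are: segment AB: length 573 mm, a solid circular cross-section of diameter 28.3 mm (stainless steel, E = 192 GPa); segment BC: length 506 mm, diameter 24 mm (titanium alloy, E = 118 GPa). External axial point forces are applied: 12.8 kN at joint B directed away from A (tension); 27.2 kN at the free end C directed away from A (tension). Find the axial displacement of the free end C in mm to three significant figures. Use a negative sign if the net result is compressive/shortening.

Internal axial forces (sectioning from the free end, tension +): N_BC = 27.2 kN, N_AB = 40 kN.
A_AB = 629 mm².
A_BC = 452.4 mm².
δ_AB = 40000·573/(629·192000) = 0.1898 mm
δ_BC = 27200·506/(452.4·118000) = 0.2578 mm
δ = Σδ_i = 0.4476 mm.

0.448 mm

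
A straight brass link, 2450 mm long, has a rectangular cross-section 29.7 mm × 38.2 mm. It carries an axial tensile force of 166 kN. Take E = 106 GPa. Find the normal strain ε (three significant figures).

0.00138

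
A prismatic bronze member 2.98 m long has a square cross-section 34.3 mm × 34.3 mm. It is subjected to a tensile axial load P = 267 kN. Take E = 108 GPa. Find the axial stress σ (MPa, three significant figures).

A = 1176 mm².
σ = N/A = 267000/1176 = 226.9 MPa.

227 MPa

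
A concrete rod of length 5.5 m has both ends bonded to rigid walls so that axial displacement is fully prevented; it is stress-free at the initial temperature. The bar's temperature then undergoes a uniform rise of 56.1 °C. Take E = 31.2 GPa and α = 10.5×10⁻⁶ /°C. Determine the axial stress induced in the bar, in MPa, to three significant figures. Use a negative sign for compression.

-18.4 MPa

Free thermal expansion αLΔT = 10.5e-6 · 5500 · 56.1 = 3.24 mm.
The walls impose strain ε = −(3.24)/5500 = -5.8905e-04; σ = Eε = 31200 · -5.8905e-04 = -18.38 MPa.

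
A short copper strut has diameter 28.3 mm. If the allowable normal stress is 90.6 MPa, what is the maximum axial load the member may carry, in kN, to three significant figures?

A = 629 mm².
P_max = σ_allow · A = 90.6 · 629 = 56990 N = 56.99 kN.

57.0 kN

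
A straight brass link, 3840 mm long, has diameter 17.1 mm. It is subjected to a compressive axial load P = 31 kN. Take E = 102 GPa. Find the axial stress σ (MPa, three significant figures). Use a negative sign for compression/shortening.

A = 229.7 mm².
σ = N/A = -31000/229.7 = -135 MPa.

-135 MPa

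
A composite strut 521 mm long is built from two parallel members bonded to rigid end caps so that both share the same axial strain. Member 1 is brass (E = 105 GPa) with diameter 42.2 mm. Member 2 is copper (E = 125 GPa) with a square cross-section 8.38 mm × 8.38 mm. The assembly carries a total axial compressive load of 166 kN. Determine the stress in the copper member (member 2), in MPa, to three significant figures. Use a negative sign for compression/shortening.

A_1 = 1399 mm².
A_2 = 70.22 mm².
Equal strain + equilibrium ⇒ each member carries load in proportion to AE: A₁E₁ = 146900000 N, A₂E₂ = 8778000 N, ΣAE = 155600000 N.
σ₂ = P·E₂/ΣAE = -166000·125000/155600000 = -133.3 MPa.

-133 MPa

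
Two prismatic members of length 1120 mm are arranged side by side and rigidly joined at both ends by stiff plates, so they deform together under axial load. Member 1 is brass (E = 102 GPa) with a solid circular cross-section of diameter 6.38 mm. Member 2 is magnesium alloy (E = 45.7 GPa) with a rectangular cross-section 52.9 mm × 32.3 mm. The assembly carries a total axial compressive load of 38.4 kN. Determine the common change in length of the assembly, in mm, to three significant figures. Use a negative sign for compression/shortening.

A_1 = 31.97 mm².
A_2 = 1709 mm².
Equal strain + equilibrium ⇒ each member carries load in proportion to AE: A₁E₁ = 3261000 N, A₂E₂ = 78090000 N, ΣAE = 81350000 N.
δ = PL/ΣAE = -38400·1120/81350000 = -0.5287 mm.

-0.529 mm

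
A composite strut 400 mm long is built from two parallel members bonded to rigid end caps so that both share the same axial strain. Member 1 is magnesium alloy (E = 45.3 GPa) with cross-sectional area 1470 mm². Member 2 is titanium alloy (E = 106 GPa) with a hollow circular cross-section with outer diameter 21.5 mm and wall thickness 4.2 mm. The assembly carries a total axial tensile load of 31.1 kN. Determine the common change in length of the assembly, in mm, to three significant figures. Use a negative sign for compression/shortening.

A_2 = 228.3 mm².
Equal strain + equilibrium ⇒ each member carries load in proportion to AE: A₁E₁ = 66590000 N, A₂E₂ = 24200000 N, ΣAE = 90790000 N.
δ = PL/ΣAE = 31100·400/90790000 = 0.137 mm.

0.137 mm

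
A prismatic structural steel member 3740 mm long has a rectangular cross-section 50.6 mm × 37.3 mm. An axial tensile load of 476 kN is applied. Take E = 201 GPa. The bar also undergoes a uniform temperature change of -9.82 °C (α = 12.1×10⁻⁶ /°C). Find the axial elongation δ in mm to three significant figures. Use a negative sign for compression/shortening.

A = 1887 mm².
δ_mech = NL/(AE) = 476000·3740/(1887·201000) = 4.693 mm.
δ_thermal = αLΔT = 12.1e-6·3740·-9.82 = -0.4444 mm.
δ = δ_mech + δ_thermal = 4.248 mm.

4.25 mm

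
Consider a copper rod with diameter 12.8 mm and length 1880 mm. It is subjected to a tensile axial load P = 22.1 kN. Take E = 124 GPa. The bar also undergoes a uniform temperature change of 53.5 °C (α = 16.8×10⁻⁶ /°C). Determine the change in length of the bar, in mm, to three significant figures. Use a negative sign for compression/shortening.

A = 128.7 mm².
δ_mech = NL/(AE) = 22100·1880/(128.7·124000) = 2.604 mm.
δ_thermal = αLΔT = 16.8e-6·1880·53.5 = 1.69 mm.
δ = δ_mech + δ_thermal = 4.294 mm.

4.29 mm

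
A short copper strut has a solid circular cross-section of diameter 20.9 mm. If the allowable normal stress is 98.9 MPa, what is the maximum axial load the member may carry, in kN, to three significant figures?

A = 343.1 mm².
P_max = σ_allow · A = 98.9 · 343.1 = 33930 N = 33.93 kN.

33.9 kN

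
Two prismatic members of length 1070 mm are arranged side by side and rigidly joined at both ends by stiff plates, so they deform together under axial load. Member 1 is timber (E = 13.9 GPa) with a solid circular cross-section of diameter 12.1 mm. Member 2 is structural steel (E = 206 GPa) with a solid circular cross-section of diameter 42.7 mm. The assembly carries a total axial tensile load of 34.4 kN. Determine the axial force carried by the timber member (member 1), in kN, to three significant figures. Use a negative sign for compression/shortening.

0.185 kN

A_1 = 115 mm².
A_2 = 1432 mm².
Equal strain + equilibrium ⇒ each member carries load in proportion to AE: A₁E₁ = 1598000 N, A₂E₂ = 295000000 N, ΣAE = 296600000 N.
F₁ = P·A₁E₁/ΣAE = 34400·1598000/296600000 = 185.4 N.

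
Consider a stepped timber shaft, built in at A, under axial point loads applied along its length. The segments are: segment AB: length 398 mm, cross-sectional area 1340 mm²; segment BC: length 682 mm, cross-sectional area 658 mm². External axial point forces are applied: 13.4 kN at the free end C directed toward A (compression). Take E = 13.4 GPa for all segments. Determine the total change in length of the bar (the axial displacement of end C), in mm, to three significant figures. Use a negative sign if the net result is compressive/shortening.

-1.33 mm

Internal axial forces (sectioning from the free end, tension +): N_BC = -13.4 kN, N_AB = -13.4 kN.
δ_AB = -13400·398/(1340·13400) = -0.297 mm
δ_BC = -13400·682/(658·13400) = -1.036 mm
δ = Σδ_i = -1.333 mm.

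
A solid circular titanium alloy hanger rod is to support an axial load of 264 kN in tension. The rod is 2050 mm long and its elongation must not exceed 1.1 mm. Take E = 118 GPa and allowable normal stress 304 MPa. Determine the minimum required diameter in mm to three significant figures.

Required area A ≥ P/σ_allow = 264000/304 = 868.4 mm².
For a solid circular section, d ≥ √(4A/π) = 33.25 mm.
Elongation limit: A ≥ PL/(Eδ_allow) = 264000·2050/(118000·1.1) = 4169 mm² ⇒ d ≥ 72.86 mm.
The elongation limit governs.

72.9 mm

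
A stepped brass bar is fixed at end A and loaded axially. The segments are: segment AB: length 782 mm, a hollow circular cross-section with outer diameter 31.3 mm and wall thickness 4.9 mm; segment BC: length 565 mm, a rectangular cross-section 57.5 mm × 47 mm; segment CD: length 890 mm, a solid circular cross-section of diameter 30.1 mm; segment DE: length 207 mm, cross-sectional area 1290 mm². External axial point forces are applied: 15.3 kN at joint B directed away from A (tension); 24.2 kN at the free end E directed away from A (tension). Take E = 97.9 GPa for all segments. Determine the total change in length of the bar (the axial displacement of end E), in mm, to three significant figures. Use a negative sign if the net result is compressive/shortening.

Internal axial forces (sectioning from the free end, tension +): N_DE = 24.2 kN, N_CD = 24.2 kN, N_BC = 24.2 kN, N_AB = 39.5 kN.
A_AB = 406.4 mm².
A_BC = 2702 mm².
A_CD = 711.6 mm².
δ_AB = 39500·782/(406.4·97900) = 0.7764 mm
δ_BC = 24200·565/(2702·97900) = 0.05168 mm
δ_CD = 24200·890/(711.6·97900) = 0.3092 mm
δ_DE = 24200·207/(1290·97900) = 0.03967 mm
δ = Σδ_i = 1.177 mm.

1.18 mm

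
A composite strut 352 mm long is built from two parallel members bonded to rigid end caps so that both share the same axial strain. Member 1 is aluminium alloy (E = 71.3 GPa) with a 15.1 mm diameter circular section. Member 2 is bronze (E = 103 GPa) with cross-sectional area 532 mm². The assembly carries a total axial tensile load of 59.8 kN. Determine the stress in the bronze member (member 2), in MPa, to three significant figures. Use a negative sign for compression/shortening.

A_1 = 179.1 mm².
Equal strain + equilibrium ⇒ each member carries load in proportion to AE: A₁E₁ = 12770000 N, A₂E₂ = 54800000 N, ΣAE = 67560000 N.
σ₂ = P·E₂/ΣAE = 59800·103000/67560000 = 91.16 MPa.

91.2 MPa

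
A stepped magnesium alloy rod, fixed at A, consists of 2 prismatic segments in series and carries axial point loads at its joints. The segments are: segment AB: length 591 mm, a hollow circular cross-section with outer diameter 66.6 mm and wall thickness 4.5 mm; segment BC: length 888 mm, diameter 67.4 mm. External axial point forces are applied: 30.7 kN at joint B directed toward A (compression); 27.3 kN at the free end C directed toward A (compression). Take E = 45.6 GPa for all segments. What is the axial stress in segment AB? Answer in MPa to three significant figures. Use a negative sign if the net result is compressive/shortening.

-66.1 MPa

Internal axial forces (sectioning from the free end, tension +): N_BC = -27.3 kN, N_AB = -58 kN.
A_AB = 877.9 mm².
σ_AB = N_AB/A_AB = -58000/877.9 = -66.07 MPa.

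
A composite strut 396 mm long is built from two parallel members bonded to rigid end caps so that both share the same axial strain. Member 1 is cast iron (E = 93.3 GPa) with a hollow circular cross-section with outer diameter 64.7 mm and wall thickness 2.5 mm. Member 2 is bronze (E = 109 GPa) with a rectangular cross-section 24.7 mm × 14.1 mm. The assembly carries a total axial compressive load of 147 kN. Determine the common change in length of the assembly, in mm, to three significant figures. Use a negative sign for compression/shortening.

-0.697 mm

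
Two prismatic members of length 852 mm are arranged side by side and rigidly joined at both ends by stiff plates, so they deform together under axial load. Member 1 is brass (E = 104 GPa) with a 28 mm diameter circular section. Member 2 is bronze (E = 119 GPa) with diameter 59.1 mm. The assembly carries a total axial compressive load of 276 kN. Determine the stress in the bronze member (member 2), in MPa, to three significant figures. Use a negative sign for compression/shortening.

A_1 = 615.8 mm².
A_2 = 2743 mm².
Equal strain + equilibrium ⇒ each member carries load in proportion to AE: A₁E₁ = 64040000 N, A₂E₂ = 326400000 N, ΣAE = 390500000 N.
σ₂ = P·E₂/ΣAE = -276000·119000/390500000 = -84.11 MPa.

-84.1 MPa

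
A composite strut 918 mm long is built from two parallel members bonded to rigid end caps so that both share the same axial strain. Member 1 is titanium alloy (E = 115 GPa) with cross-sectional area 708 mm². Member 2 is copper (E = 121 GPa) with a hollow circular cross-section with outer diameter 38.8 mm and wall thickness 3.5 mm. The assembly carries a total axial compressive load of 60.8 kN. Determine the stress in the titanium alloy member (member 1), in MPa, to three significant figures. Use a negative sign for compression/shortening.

-54.5 MPa

A_2 = 388.1 mm².
Equal strain + equilibrium ⇒ each member carries load in proportion to AE: A₁E₁ = 81420000 N, A₂E₂ = 46970000 N, ΣAE = 128400000 N.
σ₁ = P·E₁/ΣAE = -60800·115000/128400000 = -54.46 MPa.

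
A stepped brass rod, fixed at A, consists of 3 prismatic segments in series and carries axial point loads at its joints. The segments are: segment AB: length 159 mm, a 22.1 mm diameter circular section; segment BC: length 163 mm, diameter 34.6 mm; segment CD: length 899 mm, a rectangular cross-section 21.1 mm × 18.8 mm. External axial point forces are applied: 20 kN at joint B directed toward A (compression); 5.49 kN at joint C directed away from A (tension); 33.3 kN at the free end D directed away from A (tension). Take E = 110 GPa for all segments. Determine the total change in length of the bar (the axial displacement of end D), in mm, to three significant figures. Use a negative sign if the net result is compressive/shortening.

Internal axial forces (sectioning from the free end, tension +): N_CD = 33.3 kN, N_BC = 38.79 kN, N_AB = 18.79 kN.
A_AB = 383.6 mm².
A_BC = 940.2 mm².
A_CD = 396.7 mm².
δ_AB = 18790·159/(383.6·110000) = 0.0708 mm
δ_BC = 38790·163/(940.2·110000) = 0.06113 mm
δ_CD = 33300·899/(396.7·110000) = 0.6861 mm
δ = Σδ_i = 0.818 mm.

0.818 mm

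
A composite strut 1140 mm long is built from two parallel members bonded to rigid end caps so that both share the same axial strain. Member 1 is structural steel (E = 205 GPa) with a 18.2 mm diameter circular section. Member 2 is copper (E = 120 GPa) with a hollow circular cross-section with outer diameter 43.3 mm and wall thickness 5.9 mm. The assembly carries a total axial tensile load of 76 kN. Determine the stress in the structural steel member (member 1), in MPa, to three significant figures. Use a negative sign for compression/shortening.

114 MPa

A_1 = 260.2 mm².
A_2 = 693.2 mm².
Equal strain + equilibrium ⇒ each member carries load in proportion to AE: A₁E₁ = 53330000 N, A₂E₂ = 83190000 N, ΣAE = 136500000 N.
σ₁ = P·E₁/ΣAE = 76000·205000/136500000 = 114.1 MPa.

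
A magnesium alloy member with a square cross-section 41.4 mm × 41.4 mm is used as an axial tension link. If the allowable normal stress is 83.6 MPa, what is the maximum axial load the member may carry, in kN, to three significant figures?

143 kN

A = 1714 mm².
P_max = σ_allow · A = 83.6 · 1714 = 143300 N = 143.3 kN.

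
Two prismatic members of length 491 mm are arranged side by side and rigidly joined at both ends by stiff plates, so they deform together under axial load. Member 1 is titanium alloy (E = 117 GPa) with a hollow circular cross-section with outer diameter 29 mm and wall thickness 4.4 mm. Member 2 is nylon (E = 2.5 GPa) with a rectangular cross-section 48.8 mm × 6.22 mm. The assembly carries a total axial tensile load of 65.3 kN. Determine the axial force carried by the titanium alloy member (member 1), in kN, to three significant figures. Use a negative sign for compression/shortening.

A_1 = 340 mm².
A_2 = 303.5 mm².
Equal strain + equilibrium ⇒ each member carries load in proportion to AE: A₁E₁ = 39790000 N, A₂E₂ = 758800 N, ΣAE = 40540000 N.
F₁ = P·A₁E₁/ΣAE = 65300·39790000/40540000 = 64080 N.

64.1 kN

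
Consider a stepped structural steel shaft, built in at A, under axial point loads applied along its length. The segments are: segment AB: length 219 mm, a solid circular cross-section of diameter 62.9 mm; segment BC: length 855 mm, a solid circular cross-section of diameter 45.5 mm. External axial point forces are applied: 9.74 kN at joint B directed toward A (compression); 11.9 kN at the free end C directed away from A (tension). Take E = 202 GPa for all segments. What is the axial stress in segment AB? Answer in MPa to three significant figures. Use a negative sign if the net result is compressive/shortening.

Internal axial forces (sectioning from the free end, tension +): N_BC = 11.9 kN, N_AB = 2.16 kN.
A_AB = 3107 mm².
σ_AB = N_AB/A_AB = 2160/3107 = 0.6951 MPa.

0.695 MPa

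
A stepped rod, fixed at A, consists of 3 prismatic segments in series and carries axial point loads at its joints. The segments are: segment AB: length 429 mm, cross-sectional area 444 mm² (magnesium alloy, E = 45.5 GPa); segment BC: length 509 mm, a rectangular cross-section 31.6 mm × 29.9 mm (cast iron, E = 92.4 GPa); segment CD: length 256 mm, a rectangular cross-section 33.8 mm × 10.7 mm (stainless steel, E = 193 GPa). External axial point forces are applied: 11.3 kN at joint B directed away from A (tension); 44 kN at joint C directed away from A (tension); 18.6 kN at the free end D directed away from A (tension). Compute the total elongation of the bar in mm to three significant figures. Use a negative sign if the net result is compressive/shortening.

Internal axial forces (sectioning from the free end, tension +): N_CD = 18.6 kN, N_BC = 62.6 kN, N_AB = 73.9 kN.
A_BC = 944.8 mm².
A_CD = 361.7 mm².
δ_AB = 73900·429/(444·45500) = 1.569 mm
δ_BC = 62600·509/(944.8·92400) = 0.365 mm
δ_CD = 18600·256/(361.7·193000) = 0.06822 mm
δ = Σδ_i = 2.002 mm.

2.00 mm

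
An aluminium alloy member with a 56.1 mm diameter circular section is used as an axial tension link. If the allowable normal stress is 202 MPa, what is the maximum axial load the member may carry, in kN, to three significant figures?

499 kN

A = 2472 mm².
P_max = σ_allow · A = 202 · 2472 = 499300 N = 499.3 kN.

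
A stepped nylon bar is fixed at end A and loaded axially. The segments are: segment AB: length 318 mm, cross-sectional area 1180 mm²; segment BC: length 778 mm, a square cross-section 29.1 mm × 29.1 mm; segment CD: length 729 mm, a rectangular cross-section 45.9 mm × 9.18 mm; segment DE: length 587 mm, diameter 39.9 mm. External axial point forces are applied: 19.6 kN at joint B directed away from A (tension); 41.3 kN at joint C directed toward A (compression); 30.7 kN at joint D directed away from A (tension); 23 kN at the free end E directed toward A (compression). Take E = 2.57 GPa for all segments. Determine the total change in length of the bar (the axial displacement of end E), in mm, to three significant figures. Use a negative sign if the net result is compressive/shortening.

Internal axial forces (sectioning from the free end, tension +): N_DE = -23 kN, N_CD = 7.7 kN, N_BC = -33.6 kN, N_AB = -14 kN.
A_BC = 846.8 mm².
A_CD = 421.4 mm².
A_DE = 1250 mm².
δ_AB = -14000·318/(1180·2570) = -1.468 mm
δ_BC = -33600·778/(846.8·2570) = -12.01 mm
δ_CD = 7700·729/(421.4·2570) = 5.184 mm
δ_DE = -23000·587/(1250·2570) = -4.201 mm
δ = Σδ_i = -12.5 mm.

-12.5 mm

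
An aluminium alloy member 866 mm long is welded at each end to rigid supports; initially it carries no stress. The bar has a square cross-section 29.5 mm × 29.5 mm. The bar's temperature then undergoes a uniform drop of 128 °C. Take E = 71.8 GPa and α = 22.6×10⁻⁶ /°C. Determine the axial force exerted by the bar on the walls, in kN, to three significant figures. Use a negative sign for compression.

Free thermal expansion αLΔT = 22.6e-6 · 866 · -128 = -2.505 mm.
The walls impose strain ε = −(-2.505)/866 = 2.8928e-03; σ = Eε = 71800 · 2.8928e-03 = 207.7 MPa.
Wall reaction R = σ·A = 207.7·870.2 = 180800 N = 180.8 kN.

181 kN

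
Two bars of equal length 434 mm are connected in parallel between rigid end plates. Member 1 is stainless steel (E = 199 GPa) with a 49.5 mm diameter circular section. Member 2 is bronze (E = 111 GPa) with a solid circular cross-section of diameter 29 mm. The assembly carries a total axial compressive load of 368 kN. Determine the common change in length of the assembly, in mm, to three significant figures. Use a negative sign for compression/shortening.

-0.350 mm

A_1 = 1924 mm².
A_2 = 660.5 mm².
Equal strain + equilibrium ⇒ each member carries load in proportion to AE: A₁E₁ = 383000000 N, A₂E₂ = 73320000 N, ΣAE = 456300000 N.
δ = PL/ΣAE = -368000·434/456300000 = -0.35 mm.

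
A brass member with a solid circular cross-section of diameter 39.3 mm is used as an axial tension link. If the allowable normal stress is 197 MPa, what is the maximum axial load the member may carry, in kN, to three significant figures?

A = 1213 mm².
P_max = σ_allow · A = 197 · 1213 = 239000 N = 239 kN.

239 kN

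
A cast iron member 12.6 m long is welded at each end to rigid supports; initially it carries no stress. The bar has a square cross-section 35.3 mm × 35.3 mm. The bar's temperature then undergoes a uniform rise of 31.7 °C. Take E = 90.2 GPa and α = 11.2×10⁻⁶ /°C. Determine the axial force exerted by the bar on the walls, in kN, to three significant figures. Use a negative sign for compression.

Free thermal expansion αLΔT = 11.2e-6 · 12600 · 31.7 = 4.474 mm.
The walls impose strain ε = −(4.474)/12600 = -3.5504e-04; σ = Eε = 90200 · -3.5504e-04 = -32.02 MPa.
Wall reaction R = σ·A = -32.02·1246 = -39910 N = -39.91 kN.

-39.9 kN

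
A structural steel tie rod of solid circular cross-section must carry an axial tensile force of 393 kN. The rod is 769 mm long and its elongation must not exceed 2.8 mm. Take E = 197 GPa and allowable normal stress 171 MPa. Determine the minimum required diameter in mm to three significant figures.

54.1 mm

Required area A ≥ P/σ_allow = 393000/171 = 2298 mm².
For a solid circular section, d ≥ √(4A/π) = 54.09 mm.
Elongation limit: A ≥ PL/(Eδ_allow) = 393000·769/(197000·2.8) = 547.9 mm² ⇒ d ≥ 26.41 mm.
The stress limit governs.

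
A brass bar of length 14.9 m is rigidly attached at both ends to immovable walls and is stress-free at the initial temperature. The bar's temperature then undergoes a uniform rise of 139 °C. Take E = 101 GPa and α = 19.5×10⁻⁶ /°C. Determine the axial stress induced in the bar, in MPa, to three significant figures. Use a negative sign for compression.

Free thermal expansion αLΔT = 19.5e-6 · 14900 · 139 = 40.39 mm.
The walls impose strain ε = −(40.39)/14900 = -2.7105e-03; σ = Eε = 101000 · -2.7105e-03 = -273.8 MPa.

-274 MPa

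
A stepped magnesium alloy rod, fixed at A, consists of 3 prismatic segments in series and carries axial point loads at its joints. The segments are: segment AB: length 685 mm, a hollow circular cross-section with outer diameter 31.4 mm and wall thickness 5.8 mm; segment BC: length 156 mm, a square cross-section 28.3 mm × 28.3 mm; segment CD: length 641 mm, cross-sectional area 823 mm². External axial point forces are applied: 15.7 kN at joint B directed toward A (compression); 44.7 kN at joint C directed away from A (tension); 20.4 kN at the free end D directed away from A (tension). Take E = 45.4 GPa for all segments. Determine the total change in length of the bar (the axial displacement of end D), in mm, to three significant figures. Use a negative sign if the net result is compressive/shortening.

2.23 mm

Internal axial forces (sectioning from the free end, tension +): N_CD = 20.4 kN, N_BC = 65.1 kN, N_AB = 49.4 kN.
A_AB = 466.5 mm².
A_BC = 800.9 mm².
δ_AB = 49400·685/(466.5·45400) = 1.598 mm
δ_BC = 65100·156/(800.9·45400) = 0.2793 mm
δ_CD = 20400·641/(823·45400) = 0.35 mm
δ = Σδ_i = 2.227 mm.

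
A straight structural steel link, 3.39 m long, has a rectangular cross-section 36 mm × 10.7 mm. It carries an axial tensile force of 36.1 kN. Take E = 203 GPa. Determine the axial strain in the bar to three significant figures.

4.62e-04

A = 385.2 mm².
σ = N/A = 93.72 MPa; ε = σ/E = 93.72/203000 = 4.617e-04.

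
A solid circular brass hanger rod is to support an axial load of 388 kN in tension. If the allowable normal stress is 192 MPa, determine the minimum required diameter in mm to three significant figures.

Required area A ≥ P/σ_allow = 388000/192 = 2021 mm².
For a solid circular section, d ≥ √(4A/π) = 50.72 mm.

50.7 mm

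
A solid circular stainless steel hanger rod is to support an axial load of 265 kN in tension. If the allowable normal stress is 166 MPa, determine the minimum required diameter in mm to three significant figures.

45.1 mm

Required area A ≥ P/σ_allow = 265000/166 = 1596 mm².
For a solid circular section, d ≥ √(4A/π) = 45.08 mm.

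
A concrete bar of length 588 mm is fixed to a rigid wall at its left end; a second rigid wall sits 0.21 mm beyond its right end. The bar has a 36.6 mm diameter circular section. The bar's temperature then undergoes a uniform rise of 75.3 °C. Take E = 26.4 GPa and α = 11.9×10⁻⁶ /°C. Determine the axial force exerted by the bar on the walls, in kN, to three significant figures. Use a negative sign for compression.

-15.0 kN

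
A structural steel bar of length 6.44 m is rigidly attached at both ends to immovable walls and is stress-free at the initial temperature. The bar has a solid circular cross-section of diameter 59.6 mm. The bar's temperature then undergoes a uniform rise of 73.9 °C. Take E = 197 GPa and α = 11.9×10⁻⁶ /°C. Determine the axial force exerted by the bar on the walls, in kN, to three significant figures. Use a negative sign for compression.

Free thermal expansion αLΔT = 11.9e-6 · 6440 · 73.9 = 5.663 mm.
The walls impose strain ε = −(5.663)/6440 = -8.7941e-04; σ = Eε = 197000 · -8.7941e-04 = -173.2 MPa.
Wall reaction R = σ·A = -173.2·2790 = -483300 N = -483.3 kN.

-483 kN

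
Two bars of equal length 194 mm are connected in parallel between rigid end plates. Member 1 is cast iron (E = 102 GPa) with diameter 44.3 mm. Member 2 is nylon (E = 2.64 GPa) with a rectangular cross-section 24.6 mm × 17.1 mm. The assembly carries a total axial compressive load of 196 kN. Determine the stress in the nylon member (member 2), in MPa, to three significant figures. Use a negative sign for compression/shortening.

A_1 = 1541 mm².
A_2 = 420.7 mm².
Equal strain + equilibrium ⇒ each member carries load in proportion to AE: A₁E₁ = 157200000 N, A₂E₂ = 1111000 N, ΣAE = 158300000 N.
σ₂ = P·E₂/ΣAE = -196000·2640/158300000 = -3.268 MPa.

-3.27 MPa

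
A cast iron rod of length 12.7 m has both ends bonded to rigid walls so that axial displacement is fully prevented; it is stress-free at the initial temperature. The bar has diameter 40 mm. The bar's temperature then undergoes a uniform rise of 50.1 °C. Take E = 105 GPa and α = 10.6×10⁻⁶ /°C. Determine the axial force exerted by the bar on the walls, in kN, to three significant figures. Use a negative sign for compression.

Free thermal expansion αLΔT = 10.6e-6 · 12700 · 50.1 = 6.744 mm.
The walls impose strain ε = −(6.744)/12700 = -5.3106e-04; σ = Eε = 105000 · -5.3106e-04 = -55.76 MPa.
Wall reaction R = σ·A = -55.76·1257 = -70070 N = -70.07 kN.

-70.1 kN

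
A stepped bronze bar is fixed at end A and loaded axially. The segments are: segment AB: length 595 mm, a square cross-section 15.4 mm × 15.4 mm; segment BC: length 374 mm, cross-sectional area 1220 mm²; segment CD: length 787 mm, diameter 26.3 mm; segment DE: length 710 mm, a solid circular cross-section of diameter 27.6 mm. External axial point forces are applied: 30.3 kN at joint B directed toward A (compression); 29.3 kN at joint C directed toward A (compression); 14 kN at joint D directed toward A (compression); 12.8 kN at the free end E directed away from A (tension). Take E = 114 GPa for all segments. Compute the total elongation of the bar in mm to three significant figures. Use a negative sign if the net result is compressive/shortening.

-1.30 mm

Internal axial forces (sectioning from the free end, tension +): N_DE = 12.8 kN, N_CD = -1.2 kN, N_BC = -30.5 kN, N_AB = -60.8 kN.
A_AB = 237.2 mm².
A_CD = 543.3 mm².
A_DE = 598.3 mm².
δ_AB = -60800·595/(237.2·114000) = -1.338 mm
δ_BC = -30500·374/(1220·114000) = -0.08202 mm
δ_CD = -1200·787/(543.3·114000) = -0.01525 mm
δ_DE = 12800·710/(598.3·114000) = 0.1332 mm
δ = Σδ_i = -1.302 mm.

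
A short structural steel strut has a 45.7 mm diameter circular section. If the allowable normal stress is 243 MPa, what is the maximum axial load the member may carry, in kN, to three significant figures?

399 kN

A = 1640 mm².
P_max = σ_allow · A = 243 · 1640 = 398600 N = 398.6 kN.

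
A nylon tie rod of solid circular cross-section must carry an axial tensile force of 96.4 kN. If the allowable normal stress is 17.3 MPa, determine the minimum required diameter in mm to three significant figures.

84.2 mm

Required area A ≥ P/σ_allow = 96400/17.3 = 5572 mm².
For a solid circular section, d ≥ √(4A/π) = 84.23 mm.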